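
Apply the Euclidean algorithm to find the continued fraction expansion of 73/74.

[0; 1, 73]

Run the Euclidean algorithm on 73 and 74; the successive quotients are the partial quotients a_0, a_1, ... (each step inverts the fractional part left over by the previous one):
  73 = 0*74 + 73, so a_0 = 0.
  74 = 1*73 + 1, so a_1 = 1.
  73 = 73*1 + 0, so a_2 = 73.
The remainder reaches 0 after 3 divisions, so the expansion has 3 partial quotients, read off in order.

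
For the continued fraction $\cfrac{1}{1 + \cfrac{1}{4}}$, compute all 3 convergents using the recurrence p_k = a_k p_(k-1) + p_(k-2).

Using the convergent recurrence p_i = a_i*p_{i-1} + p_{i-2}, q_i = a_i*q_{i-1} + q_{i-2} with p_{-2}=0, p_{-1}=1, q_{-2}=1, q_{-1}=0:
  i=0: a_0=0, p_0 = 0*1 + 0 = 0, q_0 = 0*0 + 1 = 1.
  i=1: a_1=1, p_1 = 1*0 + 1 = 1, q_1 = 1*1 + 0 = 1.
  i=2: a_2=4, p_2 = 4*1 + 0 = 4, q_2 = 4*1 + 1 = 5.

0/1, 1/1, 4/5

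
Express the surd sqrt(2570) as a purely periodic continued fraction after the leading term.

Write x_i = (sqrt(2570) + m_i)/d_i with (m_0, d_0) = (0, 1). a_0 = floor(sqrt(2570)) = 50, since 50^2 = 2500 <= 2570 < 2601 = 51^2.
Iterate m_{i+1} = d_i*a_i - m_i, d_{i+1} = (2570 - m_{i+1}^2)/d_i, a_{i+1} = floor((a_0 + m_{i+1})/d_{i+1}):
  m_1 = 1*50 - 0 = 50, d_1 = (2570 - 50^2)/1 = 70/1 = 70, a_1 = floor((50 + 50)/70) = 1.
  m_2 = 70*1 - 50 = 20, d_2 = (2570 - 20^2)/70 = 2170/70 = 31, a_2 = floor((50 + 20)/31) = 2.
  m_3 = 31*2 - 20 = 42, d_3 = (2570 - 42^2)/31 = 806/31 = 26, a_3 = floor((50 + 42)/26) = 3.
  m_4 = 26*3 - 42 = 36, d_4 = (2570 - 36^2)/26 = 1274/26 = 49, a_4 = floor((50 + 36)/49) = 1.
  m_5 = 49*1 - 36 = 13, d_5 = (2570 - 13^2)/49 = 2401/49 = 49, a_5 = floor((50 + 13)/49) = 1.
  m_6 = 49*1 - 13 = 36, d_6 = (2570 - 36^2)/49 = 1274/49 = 26, a_6 = floor((50 + 36)/26) = 3.
  m_7 = 26*3 - 36 = 42, d_7 = (2570 - 42^2)/26 = 806/26 = 31, a_7 = floor((50 + 42)/31) = 2.
  m_8 = 31*2 - 42 = 20, d_8 = (2570 - 20^2)/31 = 2170/31 = 70, a_8 = floor((50 + 20)/70) = 1.
  m_9 = 70*1 - 20 = 50, d_9 = (2570 - 50^2)/70 = 70/70 = 1, a_9 = floor((50 + 50)/1) = 100.
  m_10 = 1*100 - 50 = 50, d_10 = (2570 - 50^2)/1 = 70/1 = 70: (m_10, d_10) = (m_1, d_1) = (50, 70), so from here the quotients repeat a_1, ..., a_9; the period length is 9.
Hence the expansion of sqrt(2570) is a_0 = 50 followed by the repeating block 1, 2, 3, 1, 1, 3, 2, 1, 100 (period 9).

[50; (1, 2, 3, 1, 1, 3, 2, 1, 100)]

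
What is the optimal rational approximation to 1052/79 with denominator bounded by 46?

Expand x = 1052/79 as a continued fraction with the Euclidean algorithm:
  1052 = 13*79 + 25, so a_0 = 13.
  79 = 3*25 + 4, so a_1 = 3.
  25 = 6*4 + 1, so a_2 = 6.
  4 = 4*1 + 0, so a_3 = 4.
so x = [13; 3, 6, 4].
Convergents (p_i = a_i*p_{i-1} + p_{i-2}, q_i = a_i*q_{i-1} + q_{i-2} with p_{-2}=0, p_{-1}=1, q_{-2}=1, q_{-1}=0), until the denominator exceeds 46:
  i=0: a_0=13, p_0 = 13*1 + 0 = 13, q_0 = 13*0 + 1 = 1.
  i=1: a_1=3, p_1 = 3*13 + 1 = 40, q_1 = 3*1 + 0 = 3.
  i=2: a_2=6, p_2 = 6*40 + 13 = 253, q_2 = 6*3 + 1 = 19.
  i=3: a_3=4, p_3 = 4*253 + 40 = 1052, q_3 = 4*19 + 3 = 79.
q_3 = 79 > 46, so the last convergent with denominator <= 46 is p_2/q_2 = 253/19.
The closest fraction with denominator <= 46 is either p_2/q_2 or the intermediate fraction (k*p_2 + p_1)/(k*q_2 + q_1) with the largest k >= 1 whose denominator stays <= 46; these approach x as k grows, and every other convergent or intermediate fraction in range is farther away.
Largest k: floor((46 - q_1)/q_2) = floor((46 - 3)/19) = 2.
That gives (2*253 + 40)/(2*19 + 3) = 546/41.
Compare the errors: |x - 253/19| = |1052*19 - 253*79|/(79*19) = 1/1501, and |x - 546/41| = |1052*41 - 546*79|/(79*41) = 2/3239.
Cross-multiplying, 2*1501 = 3002 < 3239 = 1*3239, so 2/3239 is smaller: the intermediate fraction 546/41 is closer to x than 253/19.

546/41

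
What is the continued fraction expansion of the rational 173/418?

[0; 2, 2, 2, 2, 14]

Run the Euclidean algorithm on 173 and 418; the successive quotients are the partial quotients a_0, a_1, ... (each step inverts the fractional part left over by the previous one):
  173 = 0*418 + 173, so a_0 = 0.
  418 = 2*173 + 72, so a_1 = 2.
  173 = 2*72 + 29, so a_2 = 2.
  72 = 2*29 + 14, so a_3 = 2.
  29 = 2*14 + 1, so a_4 = 2.
  14 = 14*1 + 0, so a_5 = 14.
The remainder reaches 0 after 6 divisions, so the expansion has 6 partial quotients, read off in order.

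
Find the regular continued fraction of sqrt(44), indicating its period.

[6; (1, 1, 1, 2, 1, 1, 1, 12)]

Write x_i = (sqrt(44) + m_i)/d_i with (m_0, d_0) = (0, 1). a_0 = floor(sqrt(44)) = 6, since 6^2 = 36 <= 44 < 49 = 7^2.
Iterate m_{i+1} = d_i*a_i - m_i, d_{i+1} = (44 - m_{i+1}^2)/d_i, a_{i+1} = floor((a_0 + m_{i+1})/d_{i+1}):
  m_1 = 1*6 - 0 = 6, d_1 = (44 - 6^2)/1 = 8/1 = 8, a_1 = floor((6 + 6)/8) = 1.
  m_2 = 8*1 - 6 = 2, d_2 = (44 - 2^2)/8 = 40/8 = 5, a_2 = floor((6 + 2)/5) = 1.
  m_3 = 5*1 - 2 = 3, d_3 = (44 - 3^2)/5 = 35/5 = 7, a_3 = floor((6 + 3)/7) = 1.
  m_4 = 7*1 - 3 = 4, d_4 = (44 - 4^2)/7 = 28/7 = 4, a_4 = floor((6 + 4)/4) = 2.
  m_5 = 4*2 - 4 = 4, d_5 = (44 - 4^2)/4 = 28/4 = 7, a_5 = floor((6 + 4)/7) = 1.
  m_6 = 7*1 - 4 = 3, d_6 = (44 - 3^2)/7 = 35/7 = 5, a_6 = floor((6 + 3)/5) = 1.
  m_7 = 5*1 - 3 = 2, d_7 = (44 - 2^2)/5 = 40/5 = 8, a_7 = floor((6 + 2)/8) = 1.
  m_8 = 8*1 - 2 = 6, d_8 = (44 - 6^2)/8 = 8/8 = 1, a_8 = floor((6 + 6)/1) = 12.
  m_9 = 1*12 - 6 = 6, d_9 = (44 - 6^2)/1 = 8/1 = 8: (m_9, d_9) = (m_1, d_1) = (6, 8), so from here the quotients repeat a_1, ..., a_8; the period length is 8.
Hence the expansion of sqrt(44) is a_0 = 6 followed by the repeating block 1, 1, 1, 2, 1, 1, 1, 12 (period 8).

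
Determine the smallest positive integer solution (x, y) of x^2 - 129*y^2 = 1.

(x, y) = (16855, 1484)

First expand sqrt(129) as a continued fraction. With x_i = (sqrt(129) + m_i)/d_i and (m_0, d_0) = (0, 1): a_0 = floor(sqrt(129)) = 11, since 11^2 = 121 <= 129 < 144 = 12^2.
Iterate m_{i+1} = d_i*a_i - m_i, d_{i+1} = (129 - m_{i+1}^2)/d_i, a_{i+1} = floor((a_0 + m_{i+1})/d_{i+1}):
  m_1 = 1*11 - 0 = 11, d_1 = (129 - 11^2)/1 = 8/1 = 8, a_1 = floor((11 + 11)/8) = 2.
  m_2 = 8*2 - 11 = 5, d_2 = (129 - 5^2)/8 = 104/8 = 13, a_2 = floor((11 + 5)/13) = 1.
  m_3 = 13*1 - 5 = 8, d_3 = (129 - 8^2)/13 = 65/13 = 5, a_3 = floor((11 + 8)/5) = 3.
  m_4 = 5*3 - 8 = 7, d_4 = (129 - 7^2)/5 = 80/5 = 16, a_4 = floor((11 + 7)/16) = 1.
  m_5 = 16*1 - 7 = 9, d_5 = (129 - 9^2)/16 = 48/16 = 3, a_5 = floor((11 + 9)/3) = 6.
  m_6 = 3*6 - 9 = 9, d_6 = (129 - 9^2)/3 = 48/3 = 16, a_6 = floor((11 + 9)/16) = 1.
  m_7 = 16*1 - 9 = 7, d_7 = (129 - 7^2)/16 = 80/16 = 5, a_7 = floor((11 + 7)/5) = 3.
  m_8 = 5*3 - 7 = 8, d_8 = (129 - 8^2)/5 = 65/5 = 13, a_8 = floor((11 + 8)/13) = 1.
  m_9 = 13*1 - 8 = 5, d_9 = (129 - 5^2)/13 = 104/13 = 8, a_9 = floor((11 + 5)/8) = 2.
  m_10 = 8*2 - 5 = 11, d_10 = (129 - 11^2)/8 = 8/8 = 1, a_10 = floor((11 + 11)/1) = 22.
  m_11 = 1*22 - 11 = 11, d_11 = (129 - 11^2)/1 = 8/1 = 8: (m_11, d_11) = (m_1, d_1) = (11, 8), so from here the quotients repeat a_1, ..., a_10; the period length is 10.
So sqrt(129) = [11; (2, 1, 3, 1, 6, 1, 3, 1, 2, 22)] with period length k = 10.
k is even, so the fundamental solution of x^2 - 129y^2 = 1 is (p_{k-1}, q_{k-1}) = (p_9, q_9); compute convergents through index 9.
Convergents (p_i = a_i*p_{i-1} + p_{i-2}, q_i = a_i*q_{i-1} + q_{i-2} with p_{-2}=0, p_{-1}=1, q_{-2}=1, q_{-1}=0):
  i=0: a_0=11, p_0 = 11*1 + 0 = 11, q_0 = 11*0 + 1 = 1.
  i=1: a_1=2, p_1 = 2*11 + 1 = 23, q_1 = 2*1 + 0 = 2.
  i=2: a_2=1, p_2 = 1*23 + 11 = 34, q_2 = 1*2 + 1 = 3.
  i=3: a_3=3, p_3 = 3*34 + 23 = 125, q_3 = 3*3 + 2 = 11.
  i=4: a_4=1, p_4 = 1*125 + 34 = 159, q_4 = 1*11 + 3 = 14.
  i=5: a_5=6, p_5 = 6*159 + 125 = 1079, q_5 = 6*14 + 11 = 95.
  i=6: a_6=1, p_6 = 1*1079 + 159 = 1238, q_6 = 1*95 + 14 = 109.
  i=7: a_7=3, p_7 = 3*1238 + 1079 = 4793, q_7 = 3*109 + 95 = 422.
  i=8: a_8=1, p_8 = 1*4793 + 1238 = 6031, q_8 = 1*422 + 109 = 531.
  i=9: a_9=2, p_9 = 2*6031 + 4793 = 16855, q_9 = 2*531 + 422 = 1484.
Check: 16855^2 - 129*1484^2 = 284091025 - 284091024 = 1, so (x, y) = (16855, 1484) solves the equation, and by the theorem it is the least positive solution.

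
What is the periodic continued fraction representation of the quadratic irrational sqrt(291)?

[17; (17, 34)]

Write x_i = (sqrt(291) + m_i)/d_i with (m_0, d_0) = (0, 1). a_0 = floor(sqrt(291)) = 17, since 17^2 = 289 <= 291 < 324 = 18^2.
Iterate m_{i+1} = d_i*a_i - m_i, d_{i+1} = (291 - m_{i+1}^2)/d_i, a_{i+1} = floor((a_0 + m_{i+1})/d_{i+1}):
  m_1 = 1*17 - 0 = 17, d_1 = (291 - 17^2)/1 = 2/1 = 2, a_1 = floor((17 + 17)/2) = 17.
  m_2 = 2*17 - 17 = 17, d_2 = (291 - 17^2)/2 = 2/2 = 1, a_2 = floor((17 + 17)/1) = 34.
  m_3 = 1*34 - 17 = 17, d_3 = (291 - 17^2)/1 = 2/1 = 2: (m_3, d_3) = (m_1, d_1) = (17, 2), so from here the quotients repeat a_1, a_2; the period length is 2.
Hence the expansion of sqrt(291) is a_0 = 17 followed by the repeating block 17, 34 (period 2).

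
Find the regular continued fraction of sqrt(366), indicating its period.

[19; (7, 1, 1, 1, 2, 12, 2, 1, 1, 1, 7, 38)]

Write x_i = (sqrt(366) + m_i)/d_i with (m_0, d_0) = (0, 1). a_0 = floor(sqrt(366)) = 19, since 19^2 = 361 <= 366 < 400 = 20^2.
Iterate m_{i+1} = d_i*a_i - m_i, d_{i+1} = (366 - m_{i+1}^2)/d_i, a_{i+1} = floor((a_0 + m_{i+1})/d_{i+1}):
  m_1 = 1*19 - 0 = 19, d_1 = (366 - 19^2)/1 = 5/1 = 5, a_1 = floor((19 + 19)/5) = 7.
  m_2 = 5*7 - 19 = 16, d_2 = (366 - 16^2)/5 = 110/5 = 22, a_2 = floor((19 + 16)/22) = 1.
  m_3 = 22*1 - 16 = 6, d_3 = (366 - 6^2)/22 = 330/22 = 15, a_3 = floor((19 + 6)/15) = 1.
  m_4 = 15*1 - 6 = 9, d_4 = (366 - 9^2)/15 = 285/15 = 19, a_4 = floor((19 + 9)/19) = 1.
  m_5 = 19*1 - 9 = 10, d_5 = (366 - 10^2)/19 = 266/19 = 14, a_5 = floor((19 + 10)/14) = 2.
  m_6 = 14*2 - 10 = 18, d_6 = (366 - 18^2)/14 = 42/14 = 3, a_6 = floor((19 + 18)/3) = 12.
  m_7 = 3*12 - 18 = 18, d_7 = (366 - 18^2)/3 = 42/3 = 14, a_7 = floor((19 + 18)/14) = 2.
  m_8 = 14*2 - 18 = 10, d_8 = (366 - 10^2)/14 = 266/14 = 19, a_8 = floor((19 + 10)/19) = 1.
  m_9 = 19*1 - 10 = 9, d_9 = (366 - 9^2)/19 = 285/19 = 15, a_9 = floor((19 + 9)/15) = 1.
  m_10 = 15*1 - 9 = 6, d_10 = (366 - 6^2)/15 = 330/15 = 22, a_10 = floor((19 + 6)/22) = 1.
  m_11 = 22*1 - 6 = 16, d_11 = (366 - 16^2)/22 = 110/22 = 5, a_11 = floor((19 + 16)/5) = 7.
  m_12 = 5*7 - 16 = 19, d_12 = (366 - 19^2)/5 = 5/5 = 1, a_12 = floor((19 + 19)/1) = 38.
  m_13 = 1*38 - 19 = 19, d_13 = (366 - 19^2)/1 = 5/1 = 5: (m_13, d_13) = (m_1, d_1) = (19, 5), so from here the quotients repeat a_1, ..., a_12; the period length is 12.
Hence the expansion of sqrt(366) is a_0 = 19 followed by the repeating block 7, 1, 1, 1, 2, 12, 2, 1, 1, 1, 7, 38 (period 12).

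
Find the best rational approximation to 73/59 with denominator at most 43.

47/38

Expand x = 73/59 as a continued fraction with the Euclidean algorithm:
  73 = 1*59 + 14, so a_0 = 1.
  59 = 4*14 + 3, so a_1 = 4.
  14 = 4*3 + 2, so a_2 = 4.
  3 = 1*2 + 1, so a_3 = 1.
  2 = 2*1 + 0, so a_4 = 2.
so x = [1; 4, 4, 1, 2].
Convergents (p_i = a_i*p_{i-1} + p_{i-2}, q_i = a_i*q_{i-1} + q_{i-2} with p_{-2}=0, p_{-1}=1, q_{-2}=1, q_{-1}=0), until the denominator exceeds 43:
  i=0: a_0=1, p_0 = 1*1 + 0 = 1, q_0 = 1*0 + 1 = 1.
  i=1: a_1=4, p_1 = 4*1 + 1 = 5, q_1 = 4*1 + 0 = 4.
  i=2: a_2=4, p_2 = 4*5 + 1 = 21, q_2 = 4*4 + 1 = 17.
  i=3: a_3=1, p_3 = 1*21 + 5 = 26, q_3 = 1*17 + 4 = 21.
  i=4: a_4=2, p_4 = 2*26 + 21 = 73, q_4 = 2*21 + 17 = 59.
q_4 = 59 > 43, so the last convergent with denominator <= 43 is p_3/q_3 = 26/21.
The closest fraction with denominator <= 43 is either p_3/q_3 or the intermediate fraction (k*p_3 + p_2)/(k*q_3 + q_2) with the largest k >= 1 whose denominator stays <= 43; these approach x as k grows, and every other convergent or intermediate fraction in range is farther away.
Largest k: floor((43 - q_2)/q_3) = floor((43 - 17)/21) = 1.
That gives (1*26 + 21)/(1*21 + 17) = 47/38.
Compare the errors: |x - 26/21| = |73*21 - 26*59|/(59*21) = 1/1239, and |x - 47/38| = |73*38 - 47*59|/(59*38) = 1/2242.
Cross-multiplying, 1*1239 = 1239 < 2242 = 1*2242, so 1/2242 is smaller: the intermediate fraction 47/38 is closer to x than 26/21.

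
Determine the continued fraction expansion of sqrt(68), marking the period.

Write x_i = (sqrt(68) + m_i)/d_i with (m_0, d_0) = (0, 1). a_0 = floor(sqrt(68)) = 8, since 8^2 = 64 <= 68 < 81 = 9^2.
Iterate m_{i+1} = d_i*a_i - m_i, d_{i+1} = (68 - m_{i+1}^2)/d_i, a_{i+1} = floor((a_0 + m_{i+1})/d_{i+1}):
  m_1 = 1*8 - 0 = 8, d_1 = (68 - 8^2)/1 = 4/1 = 4, a_1 = floor((8 + 8)/4) = 4.
  m_2 = 4*4 - 8 = 8, d_2 = (68 - 8^2)/4 = 4/4 = 1, a_2 = floor((8 + 8)/1) = 16.
  m_3 = 1*16 - 8 = 8, d_3 = (68 - 8^2)/1 = 4/1 = 4: (m_3, d_3) = (m_1, d_1) = (8, 4), so from here the quotients repeat a_1, a_2; the period length is 2.
Hence the expansion of sqrt(68) is a_0 = 8 followed by the repeating block 4, 16 (period 2).

[8; (4, 16)]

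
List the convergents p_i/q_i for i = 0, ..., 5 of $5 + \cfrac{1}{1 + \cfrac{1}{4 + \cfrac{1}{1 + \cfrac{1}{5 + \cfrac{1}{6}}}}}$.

5/1, 6/1, 29/5, 35/6, 204/35, 1259/216

Using the convergent recurrence p_i = a_i*p_{i-1} + p_{i-2}, q_i = a_i*q_{i-1} + q_{i-2} with p_{-2}=0, p_{-1}=1, q_{-2}=1, q_{-1}=0:
  i=0: a_0=5, p_0 = 5*1 + 0 = 5, q_0 = 5*0 + 1 = 1.
  i=1: a_1=1, p_1 = 1*5 + 1 = 6, q_1 = 1*1 + 0 = 1.
  i=2: a_2=4, p_2 = 4*6 + 5 = 29, q_2 = 4*1 + 1 = 5.
  i=3: a_3=1, p_3 = 1*29 + 6 = 35, q_3 = 1*5 + 1 = 6.
  i=4: a_4=5, p_4 = 5*35 + 29 = 204, q_4 = 5*6 + 5 = 35.
  i=5: a_5=6, p_5 = 6*204 + 35 = 1259, q_5 = 6*35 + 6 = 216.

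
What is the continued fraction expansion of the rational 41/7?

[5; 1, 6]

Run the Euclidean algorithm on 41 and 7; the successive quotients are the partial quotients a_0, a_1, ... (each step inverts the fractional part left over by the previous one):
  41 = 5*7 + 6, so a_0 = 5.
  7 = 1*6 + 1, so a_1 = 1.
  6 = 6*1 + 0, so a_2 = 6.
The remainder reaches 0 after 3 divisions, so the expansion has 3 partial quotients, read off in order.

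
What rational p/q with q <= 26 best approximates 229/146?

Expand x = 229/146 as a continued fraction with the Euclidean algorithm:
  229 = 1*146 + 83, so a_0 = 1.
  146 = 1*83 + 63, so a_1 = 1.
  83 = 1*63 + 20, so a_2 = 1.
  63 = 3*20 + 3, so a_3 = 3.
  20 = 6*3 + 2, so a_4 = 6.
  3 = 1*2 + 1, so a_5 = 1.
  2 = 2*1 + 0, so a_6 = 2.
so x = [1; 1, 1, 3, 6, 1, 2].
Convergents (p_i = a_i*p_{i-1} + p_{i-2}, q_i = a_i*q_{i-1} + q_{i-2} with p_{-2}=0, p_{-1}=1, q_{-2}=1, q_{-1}=0), until the denominator exceeds 26:
  i=0: a_0=1, p_0 = 1*1 + 0 = 1, q_0 = 1*0 + 1 = 1.
  i=1: a_1=1, p_1 = 1*1 + 1 = 2, q_1 = 1*1 + 0 = 1.
  i=2: a_2=1, p_2 = 1*2 + 1 = 3, q_2 = 1*1 + 1 = 2.
  i=3: a_3=3, p_3 = 3*3 + 2 = 11, q_3 = 3*2 + 1 = 7.
  i=4: a_4=6, p_4 = 6*11 + 3 = 69, q_4 = 6*7 + 2 = 44.
q_4 = 44 > 26, so the last convergent with denominator <= 26 is p_3/q_3 = 11/7.
The closest fraction with denominator <= 26 is either p_3/q_3 or the intermediate fraction (k*p_3 + p_2)/(k*q_3 + q_2) with the largest k >= 1 whose denominator stays <= 26; these approach x as k grows, and every other convergent or intermediate fraction in range is farther away.
Largest k: floor((26 - q_2)/q_3) = floor((26 - 2)/7) = 3.
That gives (3*11 + 3)/(3*7 + 2) = 36/23.
Compare the errors: |x - 11/7| = |229*7 - 11*146|/(146*7) = 3/1022, and |x - 36/23| = |229*23 - 36*146|/(146*23) = 11/3358.
Cross-multiplying, 3*3358 = 10074 < 11242 = 11*1022, so 3/1022 is smaller: the convergent 11/7 is closer to x than 36/23.

11/7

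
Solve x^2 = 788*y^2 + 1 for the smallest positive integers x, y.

(x, y) = (393, 14)

First expand sqrt(788) as a continued fraction. With x_i = (sqrt(788) + m_i)/d_i and (m_0, d_0) = (0, 1): a_0 = floor(sqrt(788)) = 28, since 28^2 = 784 <= 788 < 841 = 29^2.
Iterate m_{i+1} = d_i*a_i - m_i, d_{i+1} = (788 - m_{i+1}^2)/d_i, a_{i+1} = floor((a_0 + m_{i+1})/d_{i+1}):
  m_1 = 1*28 - 0 = 28, d_1 = (788 - 28^2)/1 = 4/1 = 4, a_1 = floor((28 + 28)/4) = 14.
  m_2 = 4*14 - 28 = 28, d_2 = (788 - 28^2)/4 = 4/4 = 1, a_2 = floor((28 + 28)/1) = 56.
  m_3 = 1*56 - 28 = 28, d_3 = (788 - 28^2)/1 = 4/1 = 4: (m_3, d_3) = (m_1, d_1) = (28, 4), so from here the quotients repeat a_1, a_2; the period length is 2.
So sqrt(788) = [28; (14, 56)] with period length k = 2.
k is even, so the fundamental solution of x^2 - 788y^2 = 1 is (p_{k-1}, q_{k-1}) = (p_1, q_1); compute convergents through index 1.
Convergents (p_i = a_i*p_{i-1} + p_{i-2}, q_i = a_i*q_{i-1} + q_{i-2} with p_{-2}=0, p_{-1}=1, q_{-2}=1, q_{-1}=0):
  i=0: a_0=28, p_0 = 28*1 + 0 = 28, q_0 = 28*0 + 1 = 1.
  i=1: a_1=14, p_1 = 14*28 + 1 = 393, q_1 = 14*1 + 0 = 14.
Check: 393^2 - 788*14^2 = 154449 - 154448 = 1, so (x, y) = (393, 14) solves the equation, and by the theorem it is the least positive solution.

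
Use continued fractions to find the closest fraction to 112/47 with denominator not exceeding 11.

Expand x = 112/47 as a continued fraction with the Euclidean algorithm:
  112 = 2*47 + 18, so a_0 = 2.
  47 = 2*18 + 11, so a_1 = 2.
  18 = 1*11 + 7, so a_2 = 1.
  11 = 1*7 + 4, so a_3 = 1.
  7 = 1*4 + 3, so a_4 = 1.
  4 = 1*3 + 1, so a_5 = 1.
  3 = 3*1 + 0, so a_6 = 3.
so x = [2; 2, 1, 1, 1, 1, 3].
Convergents (p_i = a_i*p_{i-1} + p_{i-2}, q_i = a_i*q_{i-1} + q_{i-2} with p_{-2}=0, p_{-1}=1, q_{-2}=1, q_{-1}=0), until the denominator exceeds 11:
  i=0: a_0=2, p_0 = 2*1 + 0 = 2, q_0 = 2*0 + 1 = 1.
  i=1: a_1=2, p_1 = 2*2 + 1 = 5, q_1 = 2*1 + 0 = 2.
  i=2: a_2=1, p_2 = 1*5 + 2 = 7, q_2 = 1*2 + 1 = 3.
  i=3: a_3=1, p_3 = 1*7 + 5 = 12, q_3 = 1*3 + 2 = 5.
  i=4: a_4=1, p_4 = 1*12 + 7 = 19, q_4 = 1*5 + 3 = 8.
  i=5: a_5=1, p_5 = 1*19 + 12 = 31, q_5 = 1*8 + 5 = 13.
q_5 = 13 > 11, so the last convergent with denominator <= 11 is p_4/q_4 = 19/8.
The closest fraction with denominator <= 11 is either p_4/q_4 or the intermediate fraction (k*p_4 + p_3)/(k*q_4 + q_3) with the largest k >= 1 whose denominator stays <= 11; these approach x as k grows, and every other convergent or intermediate fraction in range is farther away.
Largest k: floor((11 - q_3)/q_4) = floor((11 - 5)/8) = 0.
Since k = 0, no intermediate fraction beyond p_4/q_4 has denominator <= 11, so the convergent 19/8 is the closest (its error is |112*8 - 19*47|/(47*8) = 3/376).

19/8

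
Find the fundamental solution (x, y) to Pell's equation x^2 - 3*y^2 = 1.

First expand sqrt(3) as a continued fraction. With x_i = (sqrt(3) + m_i)/d_i and (m_0, d_0) = (0, 1): a_0 = floor(sqrt(3)) = 1, since 1^2 = 1 <= 3 < 4 = 2^2.
Iterate m_{i+1} = d_i*a_i - m_i, d_{i+1} = (3 - m_{i+1}^2)/d_i, a_{i+1} = floor((a_0 + m_{i+1})/d_{i+1}):
  m_1 = 1*1 - 0 = 1, d_1 = (3 - 1^2)/1 = 2/1 = 2, a_1 = floor((1 + 1)/2) = 1.
  m_2 = 2*1 - 1 = 1, d_2 = (3 - 1^2)/2 = 2/2 = 1, a_2 = floor((1 + 1)/1) = 2.
  m_3 = 1*2 - 1 = 1, d_3 = (3 - 1^2)/1 = 2/1 = 2: (m_3, d_3) = (m_1, d_1) = (1, 2), so from here the quotients repeat a_1, a_2; the period length is 2.
So sqrt(3) = [1; (1, 2)] with period length k = 2.
k is even, so the fundamental solution of x^2 - 3y^2 = 1 is (p_{k-1}, q_{k-1}) = (p_1, q_1); compute convergents through index 1.
Convergents (p_i = a_i*p_{i-1} + p_{i-2}, q_i = a_i*q_{i-1} + q_{i-2} with p_{-2}=0, p_{-1}=1, q_{-2}=1, q_{-1}=0):
  i=0: a_0=1, p_0 = 1*1 + 0 = 1, q_0 = 1*0 + 1 = 1.
  i=1: a_1=1, p_1 = 1*1 + 1 = 2, q_1 = 1*1 + 0 = 1.
Check: 2^2 - 3*1^2 = 4 - 3 = 1, so (x, y) = (2, 1) solves the equation, and by the theorem it is the least positive solution.

(x, y) = (2, 1)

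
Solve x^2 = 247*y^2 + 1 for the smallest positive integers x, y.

First expand sqrt(247) as a continued fraction. With x_i = (sqrt(247) + m_i)/d_i and (m_0, d_0) = (0, 1): a_0 = floor(sqrt(247)) = 15, since 15^2 = 225 <= 247 < 256 = 16^2.
Iterate m_{i+1} = d_i*a_i - m_i, d_{i+1} = (247 - m_{i+1}^2)/d_i, a_{i+1} = floor((a_0 + m_{i+1})/d_{i+1}):
  m_1 = 1*15 - 0 = 15, d_1 = (247 - 15^2)/1 = 22/1 = 22, a_1 = floor((15 + 15)/22) = 1.
  m_2 = 22*1 - 15 = 7, d_2 = (247 - 7^2)/22 = 198/22 = 9, a_2 = floor((15 + 7)/9) = 2.
  m_3 = 9*2 - 7 = 11, d_3 = (247 - 11^2)/9 = 126/9 = 14, a_3 = floor((15 + 11)/14) = 1.
  m_4 = 14*1 - 11 = 3, d_4 = (247 - 3^2)/14 = 238/14 = 17, a_4 = floor((15 + 3)/17) = 1.
  m_5 = 17*1 - 3 = 14, d_5 = (247 - 14^2)/17 = 51/17 = 3, a_5 = floor((15 + 14)/3) = 9.
  m_6 = 3*9 - 14 = 13, d_6 = (247 - 13^2)/3 = 78/3 = 26, a_6 = floor((15 + 13)/26) = 1.
  m_7 = 26*1 - 13 = 13, d_7 = (247 - 13^2)/26 = 78/26 = 3, a_7 = floor((15 + 13)/3) = 9.
  m_8 = 3*9 - 13 = 14, d_8 = (247 - 14^2)/3 = 51/3 = 17, a_8 = floor((15 + 14)/17) = 1.
  m_9 = 17*1 - 14 = 3, d_9 = (247 - 3^2)/17 = 238/17 = 14, a_9 = floor((15 + 3)/14) = 1.
  m_10 = 14*1 - 3 = 11, d_10 = (247 - 11^2)/14 = 126/14 = 9, a_10 = floor((15 + 11)/9) = 2.
  m_11 = 9*2 - 11 = 7, d_11 = (247 - 7^2)/9 = 198/9 = 22, a_11 = floor((15 + 7)/22) = 1.
  m_12 = 22*1 - 7 = 15, d_12 = (247 - 15^2)/22 = 22/22 = 1, a_12 = floor((15 + 15)/1) = 30.
  m_13 = 1*30 - 15 = 15, d_13 = (247 - 15^2)/1 = 22/1 = 22: (m_13, d_13) = (m_1, d_1) = (15, 22), so from here the quotients repeat a_1, ..., a_12; the period length is 12.
So sqrt(247) = [15; (1, 2, 1, 1, 9, 1, 9, 1, 1, 2, 1, 30)] with period length k = 12.
k is even, so the fundamental solution of x^2 - 247y^2 = 1 is (p_{k-1}, q_{k-1}) = (p_11, q_11); compute convergents through index 11.
Convergents (p_i = a_i*p_{i-1} + p_{i-2}, q_i = a_i*q_{i-1} + q_{i-2} with p_{-2}=0, p_{-1}=1, q_{-2}=1, q_{-1}=0):
  i=0: a_0=15, p_0 = 15*1 + 0 = 15, q_0 = 15*0 + 1 = 1.
  i=1: a_1=1, p_1 = 1*15 + 1 = 16, q_1 = 1*1 + 0 = 1.
  i=2: a_2=2, p_2 = 2*16 + 15 = 47, q_2 = 2*1 + 1 = 3.
  i=3: a_3=1, p_3 = 1*47 + 16 = 63, q_3 = 1*3 + 1 = 4.
  i=4: a_4=1, p_4 = 1*63 + 47 = 110, q_4 = 1*4 + 3 = 7.
  i=5: a_5=9, p_5 = 9*110 + 63 = 1053, q_5 = 9*7 + 4 = 67.
  i=6: a_6=1, p_6 = 1*1053 + 110 = 1163, q_6 = 1*67 + 7 = 74.
  i=7: a_7=9, p_7 = 9*1163 + 1053 = 11520, q_7 = 9*74 + 67 = 733.
  i=8: a_8=1, p_8 = 1*11520 + 1163 = 12683, q_8 = 1*733 + 74 = 807.
  i=9: a_9=1, p_9 = 1*12683 + 11520 = 24203, q_9 = 1*807 + 733 = 1540.
  i=10: a_10=2, p_10 = 2*24203 + 12683 = 61089, q_10 = 2*1540 + 807 = 3887.
  i=11: a_11=1, p_11 = 1*61089 + 24203 = 85292, q_11 = 1*3887 + 1540 = 5427.
Check: 85292^2 - 247*5427^2 = 7274725264 - 7274725263 = 1, so (x, y) = (85292, 5427) solves the equation, and by the theorem it is the least positive solution.

(x, y) = (85292, 5427)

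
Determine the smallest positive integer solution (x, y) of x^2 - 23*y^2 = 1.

First expand sqrt(23) as a continued fraction. With x_i = (sqrt(23) + m_i)/d_i and (m_0, d_0) = (0, 1): a_0 = floor(sqrt(23)) = 4, since 4^2 = 16 <= 23 < 25 = 5^2.
Iterate m_{i+1} = d_i*a_i - m_i, d_{i+1} = (23 - m_{i+1}^2)/d_i, a_{i+1} = floor((a_0 + m_{i+1})/d_{i+1}):
  m_1 = 1*4 - 0 = 4, d_1 = (23 - 4^2)/1 = 7/1 = 7, a_1 = floor((4 + 4)/7) = 1.
  m_2 = 7*1 - 4 = 3, d_2 = (23 - 3^2)/7 = 14/7 = 2, a_2 = floor((4 + 3)/2) = 3.
  m_3 = 2*3 - 3 = 3, d_3 = (23 - 3^2)/2 = 14/2 = 7, a_3 = floor((4 + 3)/7) = 1.
  m_4 = 7*1 - 3 = 4, d_4 = (23 - 4^2)/7 = 7/7 = 1, a_4 = floor((4 + 4)/1) = 8.
  m_5 = 1*8 - 4 = 4, d_5 = (23 - 4^2)/1 = 7/1 = 7: (m_5, d_5) = (m_1, d_1) = (4, 7), so from here the quotients repeat a_1, ..., a_4; the period length is 4.
So sqrt(23) = [4; (1, 3, 1, 8)] with period length k = 4.
k is even, so the fundamental solution of x^2 - 23y^2 = 1 is (p_{k-1}, q_{k-1}) = (p_3, q_3); compute convergents through index 3.
Convergents (p_i = a_i*p_{i-1} + p_{i-2}, q_i = a_i*q_{i-1} + q_{i-2} with p_{-2}=0, p_{-1}=1, q_{-2}=1, q_{-1}=0):
  i=0: a_0=4, p_0 = 4*1 + 0 = 4, q_0 = 4*0 + 1 = 1.
  i=1: a_1=1, p_1 = 1*4 + 1 = 5, q_1 = 1*1 + 0 = 1.
  i=2: a_2=3, p_2 = 3*5 + 4 = 19, q_2 = 3*1 + 1 = 4.
  i=3: a_3=1, p_3 = 1*19 + 5 = 24, q_3 = 1*4 + 1 = 5.
Check: 24^2 - 23*5^2 = 576 - 575 = 1, so (x, y) = (24, 5) solves the equation, and by the theorem it is the least positive solution.

(x, y) = (24, 5)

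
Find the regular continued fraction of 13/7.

Run the Euclidean algorithm on 13 and 7; the successive quotients are the partial quotients a_0, a_1, ... (each step inverts the fractional part left over by the previous one):
  13 = 1*7 + 6, so a_0 = 1.
  7 = 1*6 + 1, so a_1 = 1.
  6 = 6*1 + 0, so a_2 = 6.
The remainder reaches 0 after 3 divisions, so the expansion has 3 partial quotients, read off in order.

[1; 1, 6]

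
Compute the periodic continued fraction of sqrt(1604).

[40; (20, 80)]

Write x_i = (sqrt(1604) + m_i)/d_i with (m_0, d_0) = (0, 1). a_0 = floor(sqrt(1604)) = 40, since 40^2 = 1600 <= 1604 < 1681 = 41^2.
Iterate m_{i+1} = d_i*a_i - m_i, d_{i+1} = (1604 - m_{i+1}^2)/d_i, a_{i+1} = floor((a_0 + m_{i+1})/d_{i+1}):
  m_1 = 1*40 - 0 = 40, d_1 = (1604 - 40^2)/1 = 4/1 = 4, a_1 = floor((40 + 40)/4) = 20.
  m_2 = 4*20 - 40 = 40, d_2 = (1604 - 40^2)/4 = 4/4 = 1, a_2 = floor((40 + 40)/1) = 80.
  m_3 = 1*80 - 40 = 40, d_3 = (1604 - 40^2)/1 = 4/1 = 4: (m_3, d_3) = (m_1, d_1) = (40, 4), so from here the quotients repeat a_1, a_2; the period length is 2.
Hence the expansion of sqrt(1604) is a_0 = 40 followed by the repeating block 20, 80 (period 2).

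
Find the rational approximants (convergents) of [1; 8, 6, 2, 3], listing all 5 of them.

1/1, 9/8, 55/49, 119/106, 412/367

Using the convergent recurrence p_i = a_i*p_{i-1} + p_{i-2}, q_i = a_i*q_{i-1} + q_{i-2} with p_{-2}=0, p_{-1}=1, q_{-2}=1, q_{-1}=0:
  i=0: a_0=1, p_0 = 1*1 + 0 = 1, q_0 = 1*0 + 1 = 1.
  i=1: a_1=8, p_1 = 8*1 + 1 = 9, q_1 = 8*1 + 0 = 8.
  i=2: a_2=6, p_2 = 6*9 + 1 = 55, q_2 = 6*8 + 1 = 49.
  i=3: a_3=2, p_3 = 2*55 + 9 = 119, q_3 = 2*49 + 8 = 106.
  i=4: a_4=3, p_4 = 3*119 + 55 = 412, q_4 = 3*106 + 49 = 367.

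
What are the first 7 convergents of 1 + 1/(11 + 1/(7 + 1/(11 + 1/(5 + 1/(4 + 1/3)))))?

Using the convergent recurrence p_i = a_i*p_{i-1} + p_{i-2}, q_i = a_i*q_{i-1} + q_{i-2} with p_{-2}=0, p_{-1}=1, q_{-2}=1, q_{-1}=0:
  i=0: a_0=1, p_0 = 1*1 + 0 = 1, q_0 = 1*0 + 1 = 1.
  i=1: a_1=11, p_1 = 11*1 + 1 = 12, q_1 = 11*1 + 0 = 11.
  i=2: a_2=7, p_2 = 7*12 + 1 = 85, q_2 = 7*11 + 1 = 78.
  i=3: a_3=11, p_3 = 11*85 + 12 = 947, q_3 = 11*78 + 11 = 869.
  i=4: a_4=5, p_4 = 5*947 + 85 = 4820, q_4 = 5*869 + 78 = 4423.
  i=5: a_5=4, p_5 = 4*4820 + 947 = 20227, q_5 = 4*4423 + 869 = 18561.
  i=6: a_6=3, p_6 = 3*20227 + 4820 = 65501, q_6 = 3*18561 + 4423 = 60106.

1/1, 12/11, 85/78, 947/869, 4820/4423, 20227/18561, 65501/60106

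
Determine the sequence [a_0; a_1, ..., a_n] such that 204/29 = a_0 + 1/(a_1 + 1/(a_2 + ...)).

[7; 29]

Run the Euclidean algorithm on 204 and 29; the successive quotients are the partial quotients a_0, a_1, ... (each step inverts the fractional part left over by the previous one):
  204 = 7*29 + 1, so a_0 = 7.
  29 = 29*1 + 0, so a_1 = 29.
The remainder reaches 0 after 2 divisions, so the expansion has 2 partial quotients, read off in order.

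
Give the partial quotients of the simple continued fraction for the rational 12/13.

[0; 1, 12]

Run the Euclidean algorithm on 12 and 13; the successive quotients are the partial quotients a_0, a_1, ... (each step inverts the fractional part left over by the previous one):
  12 = 0*13 + 12, so a_0 = 0.
  13 = 1*12 + 1, so a_1 = 1.
  12 = 12*1 + 0, so a_2 = 12.
The remainder reaches 0 after 3 divisions, so the expansion has 3 partial quotients, read off in order.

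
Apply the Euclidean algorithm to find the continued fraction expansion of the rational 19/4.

Run the Euclidean algorithm on 19 and 4; the successive quotients are the partial quotients a_0, a_1, ... (each step inverts the fractional part left over by the previous one):
  19 = 4*4 + 3, so a_0 = 4.
  4 = 1*3 + 1, so a_1 = 1.
  3 = 3*1 + 0, so a_2 = 3.
The remainder reaches 0 after 3 divisions, so the expansion has 3 partial quotients, read off in order.

[4; 1, 3]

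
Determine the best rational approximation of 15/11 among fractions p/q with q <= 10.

Expand x = 15/11 as a continued fraction with the Euclidean algorithm:
  15 = 1*11 + 4, so a_0 = 1.
  11 = 2*4 + 3, so a_1 = 2.
  4 = 1*3 + 1, so a_2 = 1.
  3 = 3*1 + 0, so a_3 = 3.
so x = [1; 2, 1, 3].
Convergents (p_i = a_i*p_{i-1} + p_{i-2}, q_i = a_i*q_{i-1} + q_{i-2} with p_{-2}=0, p_{-1}=1, q_{-2}=1, q_{-1}=0), until the denominator exceeds 10:
  i=0: a_0=1, p_0 = 1*1 + 0 = 1, q_0 = 1*0 + 1 = 1.
  i=1: a_1=2, p_1 = 2*1 + 1 = 3, q_1 = 2*1 + 0 = 2.
  i=2: a_2=1, p_2 = 1*3 + 1 = 4, q_2 = 1*2 + 1 = 3.
  i=3: a_3=3, p_3 = 3*4 + 3 = 15, q_3 = 3*3 + 2 = 11.
q_3 = 11 > 10, so the last convergent with denominator <= 10 is p_2/q_2 = 4/3.
The closest fraction with denominator <= 10 is either p_2/q_2 or the intermediate fraction (k*p_2 + p_1)/(k*q_2 + q_1) with the largest k >= 1 whose denominator stays <= 10; these approach x as k grows, and every other convergent or intermediate fraction in range is farther away.
Largest k: floor((10 - q_1)/q_2) = floor((10 - 2)/3) = 2.
That gives (2*4 + 3)/(2*3 + 2) = 11/8.
Compare the errors: |x - 4/3| = |15*3 - 4*11|/(11*3) = 1/33, and |x - 11/8| = |15*8 - 11*11|/(11*8) = 1/88.
Cross-multiplying, 1*33 = 33 < 88 = 1*88, so 1/88 is smaller: the intermediate fraction 11/8 is closer to x than 4/3.

11/8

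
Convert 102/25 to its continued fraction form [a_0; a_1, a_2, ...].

Run the Euclidean algorithm on 102 and 25; the successive quotients are the partial quotients a_0, a_1, ... (each step inverts the fractional part left over by the previous one):
  102 = 4*25 + 2, so a_0 = 4.
  25 = 12*2 + 1, so a_1 = 12.
  2 = 2*1 + 0, so a_2 = 2.
The remainder reaches 0 after 3 divisions, so the expansion has 3 partial quotients, read off in order.

[4; 12, 2]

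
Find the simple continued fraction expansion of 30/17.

Run the Euclidean algorithm on 30 and 17; the successive quotients are the partial quotients a_0, a_1, ... (each step inverts the fractional part left over by the previous one):
  30 = 1*17 + 13, so a_0 = 1.
  17 = 1*13 + 4, so a_1 = 1.
  13 = 3*4 + 1, so a_2 = 3.
  4 = 4*1 + 0, so a_3 = 4.
The remainder reaches 0 after 4 divisions, so the expansion has 4 partial quotients, read off in order.

[1; 1, 3, 4]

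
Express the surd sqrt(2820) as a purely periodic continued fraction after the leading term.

Write x_i = (sqrt(2820) + m_i)/d_i with (m_0, d_0) = (0, 1). a_0 = floor(sqrt(2820)) = 53, since 53^2 = 2809 <= 2820 < 2916 = 54^2.
Iterate m_{i+1} = d_i*a_i - m_i, d_{i+1} = (2820 - m_{i+1}^2)/d_i, a_{i+1} = floor((a_0 + m_{i+1})/d_{i+1}):
  m_1 = 1*53 - 0 = 53, d_1 = (2820 - 53^2)/1 = 11/1 = 11, a_1 = floor((53 + 53)/11) = 9.
  m_2 = 11*9 - 53 = 46, d_2 = (2820 - 46^2)/11 = 704/11 = 64, a_2 = floor((53 + 46)/64) = 1.
  m_3 = 64*1 - 46 = 18, d_3 = (2820 - 18^2)/64 = 2496/64 = 39, a_3 = floor((53 + 18)/39) = 1.
  m_4 = 39*1 - 18 = 21, d_4 = (2820 - 21^2)/39 = 2379/39 = 61, a_4 = floor((53 + 21)/61) = 1.
  m_5 = 61*1 - 21 = 40, d_5 = (2820 - 40^2)/61 = 1220/61 = 20, a_5 = floor((53 + 40)/20) = 4.
  m_6 = 20*4 - 40 = 40, d_6 = (2820 - 40^2)/20 = 1220/20 = 61, a_6 = floor((53 + 40)/61) = 1.
  m_7 = 61*1 - 40 = 21, d_7 = (2820 - 21^2)/61 = 2379/61 = 39, a_7 = floor((53 + 21)/39) = 1.
  m_8 = 39*1 - 21 = 18, d_8 = (2820 - 18^2)/39 = 2496/39 = 64, a_8 = floor((53 + 18)/64) = 1.
  m_9 = 64*1 - 18 = 46, d_9 = (2820 - 46^2)/64 = 704/64 = 11, a_9 = floor((53 + 46)/11) = 9.
  m_10 = 11*9 - 46 = 53, d_10 = (2820 - 53^2)/11 = 11/11 = 1, a_10 = floor((53 + 53)/1) = 106.
  m_11 = 1*106 - 53 = 53, d_11 = (2820 - 53^2)/1 = 11/1 = 11: (m_11, d_11) = (m_1, d_1) = (53, 11), so from here the quotients repeat a_1, ..., a_10; the period length is 10.
Hence the expansion of sqrt(2820) is a_0 = 53 followed by the repeating block 9, 1, 1, 1, 4, 1, 1, 1, 9, 106 (period 10).

[53; (9, 1, 1, 1, 4, 1, 1, 1, 9, 106)]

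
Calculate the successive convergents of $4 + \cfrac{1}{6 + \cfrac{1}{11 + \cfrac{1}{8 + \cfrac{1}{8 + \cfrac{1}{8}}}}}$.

Using the convergent recurrence p_i = a_i*p_{i-1} + p_{i-2}, q_i = a_i*q_{i-1} + q_{i-2} with p_{-2}=0, p_{-1}=1, q_{-2}=1, q_{-1}=0:
  i=0: a_0=4, p_0 = 4*1 + 0 = 4, q_0 = 4*0 + 1 = 1.
  i=1: a_1=6, p_1 = 6*4 + 1 = 25, q_1 = 6*1 + 0 = 6.
  i=2: a_2=11, p_2 = 11*25 + 4 = 279, q_2 = 11*6 + 1 = 67.
  i=3: a_3=8, p_3 = 8*279 + 25 = 2257, q_3 = 8*67 + 6 = 542.
  i=4: a_4=8, p_4 = 8*2257 + 279 = 18335, q_4 = 8*542 + 67 = 4403.
  i=5: a_5=8, p_5 = 8*18335 + 2257 = 148937, q_5 = 8*4403 + 542 = 35766.

4/1, 25/6, 279/67, 2257/542, 18335/4403, 148937/35766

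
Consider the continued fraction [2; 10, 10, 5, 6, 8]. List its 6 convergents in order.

Using the convergent recurrence p_i = a_i*p_{i-1} + p_{i-2}, q_i = a_i*q_{i-1} + q_{i-2} with p_{-2}=0, p_{-1}=1, q_{-2}=1, q_{-1}=0:
  i=0: a_0=2, p_0 = 2*1 + 0 = 2, q_0 = 2*0 + 1 = 1.
  i=1: a_1=10, p_1 = 10*2 + 1 = 21, q_1 = 10*1 + 0 = 10.
  i=2: a_2=10, p_2 = 10*21 + 2 = 212, q_2 = 10*10 + 1 = 101.
  i=3: a_3=5, p_3 = 5*212 + 21 = 1081, q_3 = 5*101 + 10 = 515.
  i=4: a_4=6, p_4 = 6*1081 + 212 = 6698, q_4 = 6*515 + 101 = 3191.
  i=5: a_5=8, p_5 = 8*6698 + 1081 = 54665, q_5 = 8*3191 + 515 = 26043.

2/1, 21/10, 212/101, 1081/515, 6698/3191, 54665/26043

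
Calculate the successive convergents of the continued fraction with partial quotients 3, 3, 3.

Using the convergent recurrence p_i = a_i*p_{i-1} + p_{i-2}, q_i = a_i*q_{i-1} + q_{i-2} with p_{-2}=0, p_{-1}=1, q_{-2}=1, q_{-1}=0:
  i=0: a_0=3, p_0 = 3*1 + 0 = 3, q_0 = 3*0 + 1 = 1.
  i=1: a_1=3, p_1 = 3*3 + 1 = 10, q_1 = 3*1 + 0 = 3.
  i=2: a_2=3, p_2 = 3*10 + 3 = 33, q_2 = 3*3 + 1 = 10.

3/1, 10/3, 33/10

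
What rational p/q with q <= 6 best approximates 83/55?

3/2

Expand x = 83/55 as a continued fraction with the Euclidean algorithm:
  83 = 1*55 + 28, so a_0 = 1.
  55 = 1*28 + 27, so a_1 = 1.
  28 = 1*27 + 1, so a_2 = 1.
  27 = 27*1 + 0, so a_3 = 27.
so x = [1; 1, 1, 27].
Convergents (p_i = a_i*p_{i-1} + p_{i-2}, q_i = a_i*q_{i-1} + q_{i-2} with p_{-2}=0, p_{-1}=1, q_{-2}=1, q_{-1}=0), until the denominator exceeds 6:
  i=0: a_0=1, p_0 = 1*1 + 0 = 1, q_0 = 1*0 + 1 = 1.
  i=1: a_1=1, p_1 = 1*1 + 1 = 2, q_1 = 1*1 + 0 = 1.
  i=2: a_2=1, p_2 = 1*2 + 1 = 3, q_2 = 1*1 + 1 = 2.
  i=3: a_3=27, p_3 = 27*3 + 2 = 83, q_3 = 27*2 + 1 = 55.
q_3 = 55 > 6, so the last convergent with denominator <= 6 is p_2/q_2 = 3/2.
The closest fraction with denominator <= 6 is either p_2/q_2 or the intermediate fraction (k*p_2 + p_1)/(k*q_2 + q_1) with the largest k >= 1 whose denominator stays <= 6; these approach x as k grows, and every other convergent or intermediate fraction in range is farther away.
Largest k: floor((6 - q_1)/q_2) = floor((6 - 1)/2) = 2.
That gives (2*3 + 2)/(2*2 + 1) = 8/5.
Compare the errors: |x - 3/2| = |83*2 - 3*55|/(55*2) = 1/110, and |x - 8/5| = |83*5 - 8*55|/(55*5) = 25/275.
Cross-multiplying, 1*275 = 275 < 2750 = 25*110, so 1/110 is smaller: the convergent 3/2 is closer to x than 8/5.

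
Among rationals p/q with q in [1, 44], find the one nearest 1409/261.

27/5

Expand x = 1409/261 as a continued fraction with the Euclidean algorithm:
  1409 = 5*261 + 104, so a_0 = 5.
  261 = 2*104 + 53, so a_1 = 2.
  104 = 1*53 + 51, so a_2 = 1.
  53 = 1*51 + 2, so a_3 = 1.
  51 = 25*2 + 1, so a_4 = 25.
  2 = 2*1 + 0, so a_5 = 2.
so x = [5; 2, 1, 1, 25, 2].
Convergents (p_i = a_i*p_{i-1} + p_{i-2}, q_i = a_i*q_{i-1} + q_{i-2} with p_{-2}=0, p_{-1}=1, q_{-2}=1, q_{-1}=0), until the denominator exceeds 44:
  i=0: a_0=5, p_0 = 5*1 + 0 = 5, q_0 = 5*0 + 1 = 1.
  i=1: a_1=2, p_1 = 2*5 + 1 = 11, q_1 = 2*1 + 0 = 2.
  i=2: a_2=1, p_2 = 1*11 + 5 = 16, q_2 = 1*2 + 1 = 3.
  i=3: a_3=1, p_3 = 1*16 + 11 = 27, q_3 = 1*3 + 2 = 5.
  i=4: a_4=25, p_4 = 25*27 + 16 = 691, q_4 = 25*5 + 3 = 128.
q_4 = 128 > 44, so the last convergent with denominator <= 44 is p_3/q_3 = 27/5.
The closest fraction with denominator <= 44 is either p_3/q_3 or the intermediate fraction (k*p_3 + p_2)/(k*q_3 + q_2) with the largest k >= 1 whose denominator stays <= 44; these approach x as k grows, and every other convergent or intermediate fraction in range is farther away.
Largest k: floor((44 - q_2)/q_3) = floor((44 - 3)/5) = 8.
That gives (8*27 + 16)/(8*5 + 3) = 232/43.
Compare the errors: |x - 27/5| = |1409*5 - 27*261|/(261*5) = 2/1305, and |x - 232/43| = |1409*43 - 232*261|/(261*43) = 35/11223.
Cross-multiplying, 2*11223 = 22446 < 45675 = 35*1305, so 2/1305 is smaller: the convergent 27/5 is closer to x than 232/43.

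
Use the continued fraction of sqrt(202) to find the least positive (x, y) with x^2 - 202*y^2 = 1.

First expand sqrt(202) as a continued fraction. With x_i = (sqrt(202) + m_i)/d_i and (m_0, d_0) = (0, 1): a_0 = floor(sqrt(202)) = 14, since 14^2 = 196 <= 202 < 225 = 15^2.
Iterate m_{i+1} = d_i*a_i - m_i, d_{i+1} = (202 - m_{i+1}^2)/d_i, a_{i+1} = floor((a_0 + m_{i+1})/d_{i+1}):
  m_1 = 1*14 - 0 = 14, d_1 = (202 - 14^2)/1 = 6/1 = 6, a_1 = floor((14 + 14)/6) = 4.
  m_2 = 6*4 - 14 = 10, d_2 = (202 - 10^2)/6 = 102/6 = 17, a_2 = floor((14 + 10)/17) = 1.
  m_3 = 17*1 - 10 = 7, d_3 = (202 - 7^2)/17 = 153/17 = 9, a_3 = floor((14 + 7)/9) = 2.
  m_4 = 9*2 - 7 = 11, d_4 = (202 - 11^2)/9 = 81/9 = 9, a_4 = floor((14 + 11)/9) = 2.
  m_5 = 9*2 - 11 = 7, d_5 = (202 - 7^2)/9 = 153/9 = 17, a_5 = floor((14 + 7)/17) = 1.
  m_6 = 17*1 - 7 = 10, d_6 = (202 - 10^2)/17 = 102/17 = 6, a_6 = floor((14 + 10)/6) = 4.
  m_7 = 6*4 - 10 = 14, d_7 = (202 - 14^2)/6 = 6/6 = 1, a_7 = floor((14 + 14)/1) = 28.
  m_8 = 1*28 - 14 = 14, d_8 = (202 - 14^2)/1 = 6/1 = 6: (m_8, d_8) = (m_1, d_1) = (14, 6), so from here the quotients repeat a_1, ..., a_7; the period length is 7.
So sqrt(202) = [14; (4, 1, 2, 2, 1, 4, 28)] with period length k = 7.
k is odd, so (p_{k-1}, q_{k-1}) only solves x^2 - 202y^2 = -1 and the fundamental solution of x^2 - 202y^2 = 1 is (p_{2k-1}, q_{2k-1}) = (p_13, q_13); compute convergents through index 13, running through the period twice.
Convergents (p_i = a_i*p_{i-1} + p_{i-2}, q_i = a_i*q_{i-1} + q_{i-2} with p_{-2}=0, p_{-1}=1, q_{-2}=1, q_{-1}=0):
  i=0: a_0=14, p_0 = 14*1 + 0 = 14, q_0 = 14*0 + 1 = 1.
  i=1: a_1=4, p_1 = 4*14 + 1 = 57, q_1 = 4*1 + 0 = 4.
  i=2: a_2=1, p_2 = 1*57 + 14 = 71, q_2 = 1*4 + 1 = 5.
  i=3: a_3=2, p_3 = 2*71 + 57 = 199, q_3 = 2*5 + 4 = 14.
  i=4: a_4=2, p_4 = 2*199 + 71 = 469, q_4 = 2*14 + 5 = 33.
  i=5: a_5=1, p_5 = 1*469 + 199 = 668, q_5 = 1*33 + 14 = 47.
  i=6: a_6=4, p_6 = 4*668 + 469 = 3141, q_6 = 4*47 + 33 = 221.
  i=7: a_7=28, p_7 = 28*3141 + 668 = 88616, q_7 = 28*221 + 47 = 6235.
  i=8: a_8=4, p_8 = 4*88616 + 3141 = 357605, q_8 = 4*6235 + 221 = 25161.
  i=9: a_9=1, p_9 = 1*357605 + 88616 = 446221, q_9 = 1*25161 + 6235 = 31396.
  i=10: a_10=2, p_10 = 2*446221 + 357605 = 1250047, q_10 = 2*31396 + 25161 = 87953.
  i=11: a_11=2, p_11 = 2*1250047 + 446221 = 2946315, q_11 = 2*87953 + 31396 = 207302.
  i=12: a_12=1, p_12 = 1*2946315 + 1250047 = 4196362, q_12 = 1*207302 + 87953 = 295255.
  i=13: a_13=4, p_13 = 4*4196362 + 2946315 = 19731763, q_13 = 4*295255 + 207302 = 1388322.
Indeed p_6^2 - 202*q_6^2 = 9865881 - 9865882 = -1, not +1.
Check: 19731763^2 - 202*1388322^2 = 389342471088169 - 389342471088168 = 1, so (x, y) = (19731763, 1388322) solves the equation, and by the theorem it is the least positive solution.

(x, y) = (19731763, 1388322)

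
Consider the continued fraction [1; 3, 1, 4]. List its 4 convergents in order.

1/1, 4/3, 5/4, 24/19

Using the convergent recurrence p_i = a_i*p_{i-1} + p_{i-2}, q_i = a_i*q_{i-1} + q_{i-2} with p_{-2}=0, p_{-1}=1, q_{-2}=1, q_{-1}=0:
  i=0: a_0=1, p_0 = 1*1 + 0 = 1, q_0 = 1*0 + 1 = 1.
  i=1: a_1=3, p_1 = 3*1 + 1 = 4, q_1 = 3*1 + 0 = 3.
  i=2: a_2=1, p_2 = 1*4 + 1 = 5, q_2 = 1*3 + 1 = 4.
  i=3: a_3=4, p_3 = 4*5 + 4 = 24, q_3 = 4*4 + 3 = 19.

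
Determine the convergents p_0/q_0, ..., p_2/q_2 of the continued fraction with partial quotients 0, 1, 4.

0/1, 1/1, 4/5

Using the convergent recurrence p_i = a_i*p_{i-1} + p_{i-2}, q_i = a_i*q_{i-1} + q_{i-2} with p_{-2}=0, p_{-1}=1, q_{-2}=1, q_{-1}=0:
  i=0: a_0=0, p_0 = 0*1 + 0 = 0, q_0 = 0*0 + 1 = 1.
  i=1: a_1=1, p_1 = 1*0 + 1 = 1, q_1 = 1*1 + 0 = 1.
  i=2: a_2=4, p_2 = 4*1 + 0 = 4, q_2 = 4*1 + 1 = 5.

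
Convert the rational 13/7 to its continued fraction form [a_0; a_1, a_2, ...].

Run the Euclidean algorithm on 13 and 7; the successive quotients are the partial quotients a_0, a_1, ... (each step inverts the fractional part left over by the previous one):
  13 = 1*7 + 6, so a_0 = 1.
  7 = 1*6 + 1, so a_1 = 1.
  6 = 6*1 + 0, so a_2 = 6.
The remainder reaches 0 after 3 divisions, so the expansion has 3 partial quotients, read off in order.

[1; 1, 6]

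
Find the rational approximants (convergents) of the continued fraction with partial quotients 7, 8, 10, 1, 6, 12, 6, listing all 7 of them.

Using the convergent recurrence p_i = a_i*p_{i-1} + p_{i-2}, q_i = a_i*q_{i-1} + q_{i-2} with p_{-2}=0, p_{-1}=1, q_{-2}=1, q_{-1}=0:
  i=0: a_0=7, p_0 = 7*1 + 0 = 7, q_0 = 7*0 + 1 = 1.
  i=1: a_1=8, p_1 = 8*7 + 1 = 57, q_1 = 8*1 + 0 = 8.
  i=2: a_2=10, p_2 = 10*57 + 7 = 577, q_2 = 10*8 + 1 = 81.
  i=3: a_3=1, p_3 = 1*577 + 57 = 634, q_3 = 1*81 + 8 = 89.
  i=4: a_4=6, p_4 = 6*634 + 577 = 4381, q_4 = 6*89 + 81 = 615.
  i=5: a_5=12, p_5 = 12*4381 + 634 = 53206, q_5 = 12*615 + 89 = 7469.
  i=6: a_6=6, p_6 = 6*53206 + 4381 = 323617, q_6 = 6*7469 + 615 = 45429.

7/1, 57/8, 577/81, 634/89, 4381/615, 53206/7469, 323617/45429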